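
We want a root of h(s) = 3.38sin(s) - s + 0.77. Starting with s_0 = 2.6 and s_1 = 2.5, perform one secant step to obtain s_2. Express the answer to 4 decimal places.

2.5770

h(2.6) = -0.087605, h(2.5) = 0.292836
s_2 = 2.500000 − 0.292836·(2.500000 − 2.600000) / (0.292836 − (-0.087605)) = 2.500000 − (-0.029284)/(0.380441) = 2.576973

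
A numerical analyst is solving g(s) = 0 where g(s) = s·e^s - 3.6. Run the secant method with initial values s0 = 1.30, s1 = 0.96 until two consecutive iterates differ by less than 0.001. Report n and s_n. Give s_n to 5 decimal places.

n = 5, s_n = 1.14528

g(1.30) = 1.1700857, g(0.96) = -1.0927714
s2 = 0.9600000 − (-1.0927714)·(-0.3400000)/(-2.2628571) = 1.1241917;  |Δ| = 0.1641917
g(1.1241917) = -0.1400438
s3 = 1.1241917 − (-0.1400438)·(0.1641917)/(0.9527276) = 1.1483266;  |Δ| = 0.0241349
g(1.1483266) = 0.0205733
s4 = 1.1483266 − 0.0205733·(0.0241349)/(0.1606171) = 1.1452352;  |Δ| = 0.0030914
g(1.1452352) = -0.0003190
s5 = 1.1452352 − (-0.0003190)·(-0.0030914)/(-0.0208923) = 1.1452824;  |Δ| = 0.0000472
|s5 − s4| = 0.0000472 < 0.001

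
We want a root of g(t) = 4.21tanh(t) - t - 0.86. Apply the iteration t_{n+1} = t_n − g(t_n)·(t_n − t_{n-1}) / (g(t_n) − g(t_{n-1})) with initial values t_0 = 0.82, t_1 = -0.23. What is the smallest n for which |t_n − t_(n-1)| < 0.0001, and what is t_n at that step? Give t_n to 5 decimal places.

g(0.82) = 1.1620442, g(-0.23) = -1.5815794
t_2 = -0.2300000 − (-1.5815794)·(-1.0500000)/(-2.7436235) = 0.3752792;  |Δ| = 0.6052792
g(0.3752792) = 0.2744299
t_3 = 0.3752792 − 0.2744299·(0.6052792)/(1.8560093) = 0.2857825;  |Δ| = 0.0894967
g(0.2857825) = 0.0256434
t_4 = 0.2857825 − 0.0256434·(-0.0894967)/(-0.2487865) = 0.2765577;  |Δ| = 0.0092248
g(0.2765577) = -0.0010525
t_5 = 0.2765577 − (-0.0010525)·(-0.0092248)/(-0.0266959) = 0.2769214;  |Δ| = 0.0003637
g(0.2769214) = 0.0000034
t_6 = 0.2769214 − 0.0000034·(0.0003637)/(0.0010560) = 0.2769203;  |Δ| = 0.0000012
|t_6 − t_5| = 0.0000012 < 0.0001

n = 6, t_n = 0.27692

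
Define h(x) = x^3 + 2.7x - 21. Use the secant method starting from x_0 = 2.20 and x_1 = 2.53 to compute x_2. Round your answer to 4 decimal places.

2.4262

h(2.20) = -4.412000, h(2.53) = 2.025277
x_2 = 2.530000 − 2.025277·(2.530000 − 2.200000) / (2.025277 − (-4.412000)) = 2.530000 − (0.668341)/(6.437277) = 2.426176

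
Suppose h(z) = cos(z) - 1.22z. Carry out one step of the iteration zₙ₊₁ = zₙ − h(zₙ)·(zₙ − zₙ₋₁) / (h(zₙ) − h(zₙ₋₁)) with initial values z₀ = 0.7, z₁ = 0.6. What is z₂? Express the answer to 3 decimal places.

h(0.7) = -0.08916, h(0.6) = 0.09334
z₂ = 0.60000 − 0.09334·(0.60000 − 0.70000) / (0.09334 − (-0.08916)) = 0.60000 − (-0.00933)/(0.18249) = 0.65114

0.651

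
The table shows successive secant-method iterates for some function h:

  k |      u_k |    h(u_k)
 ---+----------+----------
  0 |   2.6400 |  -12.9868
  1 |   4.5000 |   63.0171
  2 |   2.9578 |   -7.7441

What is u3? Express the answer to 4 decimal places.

u3 = 2.9578 − (-7.7441)·(2.9578 − 4.5000) / (-7.7441 − 63.0171)
   = 2.9578 − (11.942951)/(-70.761200) = 3.126578

3.1266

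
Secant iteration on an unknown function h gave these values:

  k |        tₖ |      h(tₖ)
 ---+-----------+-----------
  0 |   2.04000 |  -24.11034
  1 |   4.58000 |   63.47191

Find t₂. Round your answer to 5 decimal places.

2.73923

t₂ = 4.58000 − 63.47191·(4.58000 − 2.04000) / (63.47191 − (-24.11034))
   = 4.58000 − (161.2186514)/(87.5822500) = 2.7392314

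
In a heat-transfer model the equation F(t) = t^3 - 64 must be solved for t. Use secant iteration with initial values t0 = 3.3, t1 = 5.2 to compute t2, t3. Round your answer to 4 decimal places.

F(3.3) = -28.063000, F(5.2) = 76.608000
t2 = 5.200000 − 76.608000·(5.200000 − 3.300000) / (76.608000 − (-28.063000)) = 5.200000 − (145.555200)/(104.671000) = 3.809403
F(3.809403) = -8.719662
t3 = 3.809403 − (-8.719662)·(3.809403 − 5.200000) / (-8.719662 − 76.608000) = 3.809403 − (12.125538)/(-85.327662) = 3.951508

3.8094, 3.9515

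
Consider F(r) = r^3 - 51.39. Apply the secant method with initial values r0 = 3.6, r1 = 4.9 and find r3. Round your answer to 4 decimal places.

F(3.6) = -4.734000, F(4.9) = 66.259000
r2 = 4.900000 − 66.259000·(4.900000 − 3.600000) / (66.259000 − (-4.734000)) = 4.900000 − (86.136700)/(70.993000) = 3.686687
F(3.686687) = -1.281783
r3 = 3.686687 − (-1.281783)·(3.686687 − 4.900000) / (-1.281783 − 66.259000) = 3.686687 − (1.555203)/(-67.540783) = 3.709714

3.7097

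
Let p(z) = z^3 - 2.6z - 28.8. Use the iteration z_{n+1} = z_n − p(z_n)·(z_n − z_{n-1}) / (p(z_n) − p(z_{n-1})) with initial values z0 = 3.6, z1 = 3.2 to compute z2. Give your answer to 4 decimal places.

3.3355

p(3.6) = 8.496000, p(3.2) = -4.352000
z2 = 3.200000 − (-4.352000)·(3.200000 − 3.600000) / (-4.352000 − 8.496000) = 3.200000 − (1.740800)/(-12.848000) = 3.335492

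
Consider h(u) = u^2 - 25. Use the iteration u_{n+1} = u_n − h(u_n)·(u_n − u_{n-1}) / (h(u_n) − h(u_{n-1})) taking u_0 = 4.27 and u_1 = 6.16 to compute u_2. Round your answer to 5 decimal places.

h(4.27) = -6.7671000, h(6.16) = 12.9456000
u_2 = 6.1600000 − 12.9456000·(6.1600000 − 4.2700000) / (12.9456000 − (-6.7671000)) = 6.1600000 − (24.4671840)/(19.7127000) = 4.9188111

4.91881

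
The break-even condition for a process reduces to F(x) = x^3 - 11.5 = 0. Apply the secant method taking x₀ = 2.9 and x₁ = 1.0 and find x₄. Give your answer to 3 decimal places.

F(2.9) = 12.88900, F(1.0) = -10.50000
x₂ = 1.00000 − (-10.50000)·(1.00000 − 2.90000) / (-10.50000 − 12.88900) = 1.00000 − (19.95000)/(-23.38900) = 1.85297
F(1.85297) = -5.13788
x₃ = 1.85297 − (-5.13788)·(1.85297 − 1.00000) / (-5.13788 − (-10.50000)) = 1.85297 − (-4.38243)/(5.36212) = 2.67026
F(2.67026) = 7.53973
x₄ = 2.67026 − 7.53973·(2.67026 − 1.85297) / (7.53973 − (-5.13788)) = 2.67026 − (6.16219)/(12.67762) = 2.18419

2.184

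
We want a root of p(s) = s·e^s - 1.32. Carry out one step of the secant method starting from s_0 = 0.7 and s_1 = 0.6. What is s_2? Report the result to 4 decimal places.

0.6717

p(0.7) = 0.089627, p(0.6) = -0.226729
s_2 = 0.600000 − (-0.226729)·(0.600000 − 0.700000) / (-0.226729 − 0.089627) = 0.600000 − (0.022673)/(-0.316356) = 0.671669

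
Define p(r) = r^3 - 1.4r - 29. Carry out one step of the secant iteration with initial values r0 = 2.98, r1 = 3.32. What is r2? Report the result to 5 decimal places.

3.21624

p(2.98) = -6.7084080, p(3.32) = 2.9463680
r2 = 3.3200000 − 2.9463680·(3.3200000 − 2.9800000) / (2.9463680 − (-6.7084080)) = 3.3200000 − (1.0017651)/(9.6547760) = 3.2162415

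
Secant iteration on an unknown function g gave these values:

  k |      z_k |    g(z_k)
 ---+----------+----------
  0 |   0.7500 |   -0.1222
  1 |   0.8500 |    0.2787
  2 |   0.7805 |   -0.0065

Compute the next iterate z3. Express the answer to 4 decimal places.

0.7821

z3 = 0.7805 − (-0.0065)·(0.7805 − 0.8500) / (-0.0065 − 0.2787)
   = 0.7805 − (0.000452)/(-0.285200) = 0.782084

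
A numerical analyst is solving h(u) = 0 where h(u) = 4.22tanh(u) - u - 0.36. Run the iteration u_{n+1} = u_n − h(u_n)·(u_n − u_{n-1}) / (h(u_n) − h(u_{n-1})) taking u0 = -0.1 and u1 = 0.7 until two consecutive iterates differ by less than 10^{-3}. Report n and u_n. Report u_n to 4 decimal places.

n = 5, u_n = 0.1124

h(-0.1) = -0.680599, h(0.7) = 1.490432
u2 = 0.700000 − 1.490432·(0.800000)/(2.171031) = 0.150793;  |Δ| = 0.549207
h(0.150793) = 0.120773
u3 = 0.150793 − 0.120773·(-0.549207)/(-1.369659) = 0.102365;  |Δ| = 0.048428
h(0.102365) = -0.031887
u4 = 0.102365 − (-0.031887)·(-0.048428)/(-0.152661) = 0.112480;  |Δ| = 0.010115
h(0.112480) = 0.000195
u5 = 0.112480 − 0.000195·(0.010115)/(0.032082) = 0.112419;  |Δ| = 0.000062
|u5 − u4| = 0.000062 < 10^{-3}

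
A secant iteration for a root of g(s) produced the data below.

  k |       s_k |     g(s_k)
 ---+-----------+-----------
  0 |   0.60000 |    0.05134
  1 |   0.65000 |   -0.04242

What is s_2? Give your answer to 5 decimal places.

s_2 = 0.65000 − (-0.04242)·(0.65000 − 0.60000) / (-0.04242 − 0.05134)
   = 0.65000 − (-0.0021210)/(-0.0937600) = 0.6273784

0.62738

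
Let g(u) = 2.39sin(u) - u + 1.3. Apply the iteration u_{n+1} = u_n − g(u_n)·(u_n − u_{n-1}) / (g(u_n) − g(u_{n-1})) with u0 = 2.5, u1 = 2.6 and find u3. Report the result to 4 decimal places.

g(2.5) = 0.230348, g(2.6) = -0.067952
u2 = 2.600000 − (-0.067952)·(2.600000 − 2.500000) / (-0.067952 − 0.230348) = 2.600000 − (-0.006795)/(-0.298300) = 2.577220
g(2.577220) = 0.001156
u3 = 2.577220 − 0.001156·(2.577220 − 2.600000) / (0.001156 − (-0.067952)) = 2.577220 − (-0.000026)/(0.069108) = 2.577601

2.5776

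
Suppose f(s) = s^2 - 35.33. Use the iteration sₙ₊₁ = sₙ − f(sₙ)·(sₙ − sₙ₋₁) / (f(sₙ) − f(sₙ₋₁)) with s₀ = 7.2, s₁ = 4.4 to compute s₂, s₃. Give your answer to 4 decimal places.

f(7.2) = 16.510000, f(4.4) = -15.970000
s₂ = 4.400000 − (-15.970000)·(4.400000 − 7.200000) / (-15.970000 − 16.510000) = 4.400000 − (44.716000)/(-32.480000) = 5.776724
f(5.776724) = -1.959458
s₃ = 5.776724 − (-1.959458)·(5.776724 − 4.400000) / (-1.959458 − (-15.970000)) = 5.776724 − (-2.697633)/(14.010542) = 5.969267

5.7767, 5.9693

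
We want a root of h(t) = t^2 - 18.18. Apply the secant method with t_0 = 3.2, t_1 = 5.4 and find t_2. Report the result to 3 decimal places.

h(3.2) = -7.94000, h(5.4) = 10.98000
t_2 = 5.40000 − 10.98000·(5.40000 − 3.20000) / (10.98000 − (-7.94000)) = 5.40000 − (24.15600)/(18.92000) = 4.12326

4.123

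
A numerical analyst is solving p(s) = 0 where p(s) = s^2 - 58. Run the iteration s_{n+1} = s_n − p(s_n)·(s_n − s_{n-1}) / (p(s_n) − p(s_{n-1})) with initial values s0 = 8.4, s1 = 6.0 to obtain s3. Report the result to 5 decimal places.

7.62628

p(8.4) = 12.5600000, p(6.0) = -22.0000000
s2 = 6.0000000 − (-22.0000000)·(6.0000000 − 8.4000000) / (-22.0000000 − 12.5600000) = 6.0000000 − (52.8000000)/(-34.5600000) = 7.5277778
p(7.5277778) = -1.3325617
s3 = 7.5277778 − (-1.3325617)·(7.5277778 − 6.0000000) / (-1.3325617 − (-22.0000000)) = 7.5277778 − (-2.0358582)/(20.6674383) = 7.6262834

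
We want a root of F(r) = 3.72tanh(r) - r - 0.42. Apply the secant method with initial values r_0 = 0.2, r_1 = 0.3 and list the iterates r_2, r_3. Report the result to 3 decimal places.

0.154, 0.156

F(0.2) = 0.11424, F(0.3) = 0.36368
r_2 = 0.30000 − 0.36368·(0.30000 − 0.20000) / (0.36368 − 0.11424) = 0.30000 − (0.03637)/(0.24945) = 0.15420
F(0.15420) = -0.00507
r_3 = 0.15420 − (-0.00507)·(0.15420 − 0.30000) / (-0.00507 − 0.36368) = 0.15420 − (0.00074)/(-0.36875) = 0.15621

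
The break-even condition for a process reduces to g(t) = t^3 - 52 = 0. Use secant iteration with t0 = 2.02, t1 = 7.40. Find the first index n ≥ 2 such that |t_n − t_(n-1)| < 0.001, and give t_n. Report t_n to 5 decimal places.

g(2.02) = -43.7575920, g(7.40) = 353.2240000
t2 = 7.4000000 − 353.2240000·(5.3800000)/(396.9815920) = 2.6130145;  |Δ| = 4.7869855
g(2.6130145) = -34.1587424
t3 = 2.6130145 − (-34.1587424)·(-4.7869855)/(-387.3827424) = 3.0351226;  |Δ| = 0.4221081
g(3.0351226) = -24.0405430
t4 = 3.0351226 − (-24.0405430)·(0.4221081)/(10.1181993) = 4.0380391;  |Δ| = 1.0029165
g(4.0380391) = 13.8432952
t5 = 4.0380391 − 13.8432952·(1.0029165)/(37.8838382) = 3.6715591;  |Δ| = 0.3664800
g(3.6715591) = -2.5061119
t6 = 3.6715591 − (-2.5061119)·(-0.3664800)/(-16.3494071) = 3.7277348;  |Δ| = 0.0561757
g(3.7277348) = -0.1993706
t7 = 3.7277348 − (-0.1993706)·(0.0561757)/(2.3067412) = 3.7325901;  |Δ| = 0.0048552
g(3.7325901) = 0.0032986
t8 = 3.7325901 − 0.0032986·(0.0048552)/(0.2026692) = 3.7325111;  |Δ| = 0.0000790
|t8 − t7| = 0.0000790 < 0.001

n = 8, t_n = 3.73251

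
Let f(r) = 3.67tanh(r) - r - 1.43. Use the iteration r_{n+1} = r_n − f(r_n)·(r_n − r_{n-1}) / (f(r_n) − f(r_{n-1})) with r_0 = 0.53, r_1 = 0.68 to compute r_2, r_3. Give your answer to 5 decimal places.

f(0.53) = -0.1786514, f(0.68) = 0.0608762
r_2 = 0.6800000 − 0.0608762·(0.6800000 − 0.5300000) / (0.0608762 − (-0.1786514)) = 0.6800000 − (0.0091314)/(0.2395276) = 0.6418773
f(0.6418773) = 0.0059903
r_3 = 0.6418773 − 0.0059903·(0.6418773 − 0.6800000) / (0.0059903 − 0.0608762) = 0.6418773 − (-0.0002284)/(-0.0548859) = 0.6377166

0.64188, 0.63772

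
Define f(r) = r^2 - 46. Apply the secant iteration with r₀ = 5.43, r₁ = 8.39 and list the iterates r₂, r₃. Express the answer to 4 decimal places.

6.6250, 6.7655

f(5.43) = -16.515100, f(8.39) = 24.392100
r₂ = 8.390000 − 24.392100·(8.390000 − 5.430000) / (24.392100 − (-16.515100)) = 8.390000 − (72.200616)/(40.907200) = 6.625014
f(6.625014) = -2.109183
r₃ = 6.625014 − (-2.109183)·(6.625014 − 8.390000) / (-2.109183 − 24.392100) = 6.625014 − (3.722678)/(-26.501283) = 6.765486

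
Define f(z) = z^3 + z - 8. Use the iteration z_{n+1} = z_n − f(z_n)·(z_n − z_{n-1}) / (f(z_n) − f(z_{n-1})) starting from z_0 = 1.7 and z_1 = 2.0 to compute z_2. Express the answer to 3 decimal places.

1.823

f(1.7) = -1.38700, f(2.0) = 2.00000
z_2 = 2.00000 − 2.00000·(2.00000 − 1.70000) / (2.00000 − (-1.38700)) = 2.00000 − (0.60000)/(3.38700) = 1.82285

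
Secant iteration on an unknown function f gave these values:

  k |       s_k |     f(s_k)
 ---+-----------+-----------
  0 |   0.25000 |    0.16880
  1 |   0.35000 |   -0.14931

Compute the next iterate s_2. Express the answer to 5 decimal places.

s_2 = 0.35000 − (-0.14931)·(0.35000 − 0.25000) / (-0.14931 − 0.16880)
   = 0.35000 − (-0.0149310)/(-0.3181100) = 0.3030634

0.30306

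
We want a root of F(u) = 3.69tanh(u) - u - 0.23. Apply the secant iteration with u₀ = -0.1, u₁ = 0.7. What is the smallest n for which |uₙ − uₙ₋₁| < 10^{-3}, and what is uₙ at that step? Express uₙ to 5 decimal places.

n = 5, uₙ = 0.08579

F(-0.1) = -0.4977749, F(0.7) = 1.3001171
u₂ = 0.7000000 − 1.3001171·(0.8000000)/(1.7978920) = 0.1214927;  |Δ| = 0.5785073
F(0.1214927) = 0.0946225
u₃ = 0.1214927 − 0.0946225·(-0.5785073)/(-1.2054946) = 0.0760841;  |Δ| = 0.0454086
F(0.0760841) = -0.0258743
u₄ = 0.0760841 − (-0.0258743)·(-0.0454086)/(-0.1204968) = 0.0858347;  |Δ| = 0.0097506
F(0.0858347) = 0.0001197
u₅ = 0.0858347 − 0.0001197·(0.0097506)/(0.0259940) = 0.0857898;  |Δ| = 0.0000449
|u₅ − u₄| = 0.0000449 < 10^{-3}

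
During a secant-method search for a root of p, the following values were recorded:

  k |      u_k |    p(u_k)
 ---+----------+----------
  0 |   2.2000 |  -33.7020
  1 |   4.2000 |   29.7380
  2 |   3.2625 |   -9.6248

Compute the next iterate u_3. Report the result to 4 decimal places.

u_3 = 3.2625 − (-9.6248)·(3.2625 − 4.2000) / (-9.6248 − 29.7380)
   = 3.2625 − (9.023250)/(-39.362800) = 3.491733

3.4917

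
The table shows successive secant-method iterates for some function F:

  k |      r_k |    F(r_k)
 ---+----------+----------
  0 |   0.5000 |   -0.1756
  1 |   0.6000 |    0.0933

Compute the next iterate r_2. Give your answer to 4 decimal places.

0.5653

r_2 = 0.6000 − 0.0933·(0.6000 − 0.5000) / (0.0933 − (-0.1756))
   = 0.6000 − (0.009330)/(0.268900) = 0.565303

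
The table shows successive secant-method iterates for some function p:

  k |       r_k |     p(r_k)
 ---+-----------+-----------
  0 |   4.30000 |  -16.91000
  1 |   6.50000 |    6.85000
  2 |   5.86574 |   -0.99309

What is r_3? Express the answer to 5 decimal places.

r_3 = 5.86574 − (-0.99309)·(5.86574 − 6.50000) / (-0.99309 − 6.85000)
   = 5.86574 − (0.6298773)/(-7.8430900) = 5.9460498

5.94605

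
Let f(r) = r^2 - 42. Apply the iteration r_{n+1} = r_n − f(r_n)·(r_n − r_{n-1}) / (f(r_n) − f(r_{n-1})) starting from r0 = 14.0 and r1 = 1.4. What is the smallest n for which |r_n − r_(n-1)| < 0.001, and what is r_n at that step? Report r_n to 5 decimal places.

f(14.0) = 154.0000000, f(1.4) = -40.0400000
r2 = 1.4000000 − (-40.0400000)·(-12.6000000)/(-194.0400000) = 4.0000000;  |Δ| = 2.6000000
f(4.0000000) = -26.0000000
r3 = 4.0000000 − (-26.0000000)·(2.6000000)/(14.0400000) = 8.8148148;  |Δ| = 4.8148148
f(8.8148148) = 35.7009602
r4 = 8.8148148 − 35.7009602·(4.8148148)/(61.7009602) = 6.0289017;  |Δ| = 2.7859131
f(6.0289017) = -5.6523439
r5 = 6.0289017 − (-5.6523439)·(-2.7859131)/(-41.3533041) = 6.4096921;  |Δ| = 0.3807903
f(6.4096921) = -0.9158475
r6 = 6.4096921 − (-0.9158475)·(0.3807903)/(4.7364964) = 6.4833216;  |Δ| = 0.0736295
f(6.4833216) = 0.0334587
r7 = 6.4833216 − 0.0334587·(0.0736295)/(0.9493062) = 6.4807265;  |Δ| = 0.0025951
f(6.4807265) = -0.0001843
r8 = 6.4807265 − (-0.0001843)·(-0.0025951)/(-0.0336431) = 6.4807407;  |Δ| = 0.0000142
|r8 − r7| = 0.0000142 < 0.001

n = 8, r_n = 6.48074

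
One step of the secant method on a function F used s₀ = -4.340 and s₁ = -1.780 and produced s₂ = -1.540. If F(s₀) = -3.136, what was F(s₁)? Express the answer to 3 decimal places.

The secant line through (-4.340, -3.136) and (-1.780, F(s₁)) crosses zero at s₂ = -1.540.
So (-4.340, -3.136), (-1.780, F(s₁)), (-1.540, 0) are collinear:
F(s₁) = -3.136 · (-1.780 − (-1.540)) / (-4.340 − (-1.540)) = -3.136 · (-0.24000)/(-2.80000) = -0.26880

-0.269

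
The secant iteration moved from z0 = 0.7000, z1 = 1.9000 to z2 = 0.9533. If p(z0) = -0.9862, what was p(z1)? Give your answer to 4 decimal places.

3.6859

The secant line through (0.7000, -0.9862) and (1.9000, p(z1)) crosses zero at z2 = 0.9533.
So (0.7000, -0.9862), (1.9000, p(z1)), (0.9533, 0) are collinear:
p(z1) = -0.9862 · (1.9000 − 0.9533) / (0.7000 − 0.9533) = -0.9862 · (0.946700)/(-0.253300) = 3.685888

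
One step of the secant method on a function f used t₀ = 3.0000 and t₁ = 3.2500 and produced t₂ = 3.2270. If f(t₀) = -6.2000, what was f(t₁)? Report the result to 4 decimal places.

0.6282

The secant line through (3.0000, -6.2000) and (3.2500, f(t₁)) crosses zero at t₂ = 3.2270.
So (3.0000, -6.2000), (3.2500, f(t₁)), (3.2270, 0) are collinear:
f(t₁) = -6.2000 · (3.2500 − 3.2270) / (3.0000 − 3.2270) = -6.2000 · (0.023000)/(-0.227000) = 0.628194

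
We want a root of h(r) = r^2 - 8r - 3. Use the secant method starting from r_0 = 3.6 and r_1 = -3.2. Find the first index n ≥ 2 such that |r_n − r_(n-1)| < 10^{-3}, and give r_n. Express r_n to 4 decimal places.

h(3.6) = -18.840000, h(-3.2) = 32.840000
r_2 = -3.200000 − 32.840000·(-6.800000)/(51.680000) = 1.121053;  |Δ| = 4.321053
h(1.121053) = -10.711662
r_3 = 1.121053 − (-10.711662)·(4.321053)/(-43.551662) = 0.058277;  |Δ| = 1.062776
h(0.058277) = -3.462818
r_4 = 0.058277 − (-3.462818)·(-1.062776)/(7.248844) = -0.449418;  |Δ| = 0.507695
h(-0.449418) = 0.797319
r_5 = -0.449418 − 0.797319·(-0.507695)/(4.260137) = -0.354399;  |Δ| = 0.095019
h(-0.354399) = -0.039212
r_6 = -0.354399 − (-0.039212)·(0.095019)/(-0.836532) = -0.358853;  |Δ| = 0.004454
h(-0.358853) = -0.000403
r_7 = -0.358853 − (-0.000403)·(-0.004454)/(0.038809) = -0.358899;  |Δ| = 0.000046
|r_7 − r_6| = 0.000046 < 10^{-3}

n = 7, r_n = -0.3589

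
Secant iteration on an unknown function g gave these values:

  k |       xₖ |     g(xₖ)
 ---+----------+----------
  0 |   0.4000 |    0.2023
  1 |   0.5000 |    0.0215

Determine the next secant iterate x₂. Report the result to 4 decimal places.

0.5119

x₂ = 0.5000 − 0.0215·(0.5000 − 0.4000) / (0.0215 − 0.2023)
   = 0.5000 − (0.002150)/(-0.180800) = 0.511892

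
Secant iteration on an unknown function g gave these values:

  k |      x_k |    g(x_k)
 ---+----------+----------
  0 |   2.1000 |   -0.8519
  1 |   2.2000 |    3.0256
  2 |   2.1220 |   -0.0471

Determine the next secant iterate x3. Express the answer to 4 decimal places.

2.1232

x3 = 2.1220 − (-0.0471)·(2.1220 − 2.2000) / (-0.0471 − 3.0256)
   = 2.1220 − (0.003674)/(-3.072700) = 2.123196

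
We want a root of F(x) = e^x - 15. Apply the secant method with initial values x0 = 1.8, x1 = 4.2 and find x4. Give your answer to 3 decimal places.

F(1.8) = -8.95035, F(4.2) = 51.68633
x2 = 4.20000 − 51.68633·(4.20000 − 1.80000) / (51.68633 − (-8.95035)) = 4.20000 − (124.04719)/(60.63668) = 2.15425
F(2.15425) = -6.37854
x3 = 2.15425 − (-6.37854)·(2.15425 − 4.20000) / (-6.37854 − 51.68633) = 2.15425 − (13.04886)/(-58.06487) = 2.37898
F(2.37898) = -4.20607
x4 = 2.37898 − (-4.20607)·(2.37898 − 2.15425) / (-4.20607 − (-6.37854)) = 2.37898 − (-0.94523)/(2.17247) = 2.81408

2.814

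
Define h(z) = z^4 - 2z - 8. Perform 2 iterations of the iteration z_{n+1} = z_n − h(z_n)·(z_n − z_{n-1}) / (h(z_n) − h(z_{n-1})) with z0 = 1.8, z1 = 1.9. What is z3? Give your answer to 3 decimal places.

h(1.8) = -1.10240, h(1.9) = 1.23210
z2 = 1.90000 − 1.23210·(1.90000 − 1.80000) / (1.23210 − (-1.10240)) = 1.90000 − (0.12321)/(2.33450) = 1.84722
h(1.84722) = -0.05113
z3 = 1.84722 − (-0.05113)·(1.84722 − 1.90000) / (-0.05113 − 1.23210) = 1.84722 − (0.00270)/(-1.28323) = 1.84933

1.849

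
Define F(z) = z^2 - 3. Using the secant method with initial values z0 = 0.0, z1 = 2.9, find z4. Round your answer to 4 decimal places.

1.7885

F(0.0) = -3.000000, F(2.9) = 5.410000
z2 = 2.900000 − 5.410000·(2.900000 − 0.000000) / (5.410000 − (-3.000000)) = 2.900000 − (15.689000)/(8.410000) = 1.034483
F(1.034483) = -1.929845
z3 = 1.034483 − (-1.929845)·(1.034483 − 2.900000) / (-1.929845 − 5.410000) = 1.034483 − (3.600160)/(-7.339845) = 1.524978
F(1.524978) = -0.674442
z4 = 1.524978 − (-0.674442)·(1.524978 − 1.034483) / (-0.674442 − (-1.929845)) = 1.524978 − (-0.330811)/(1.255404) = 1.788487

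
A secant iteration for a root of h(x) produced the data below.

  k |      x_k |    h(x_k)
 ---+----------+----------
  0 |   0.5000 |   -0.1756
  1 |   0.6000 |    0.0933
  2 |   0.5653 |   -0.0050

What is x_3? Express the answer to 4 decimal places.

0.5671

x_3 = 0.5653 − (-0.0050)·(0.5653 − 0.6000) / (-0.0050 − 0.0933)
   = 0.5653 − (0.000173)/(-0.098300) = 0.567065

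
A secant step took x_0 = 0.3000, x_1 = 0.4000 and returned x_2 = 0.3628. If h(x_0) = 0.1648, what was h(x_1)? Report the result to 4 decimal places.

The secant line through (0.3000, 0.1648) and (0.4000, h(x_1)) crosses zero at x_2 = 0.3628.
So (0.3000, 0.1648), (0.4000, h(x_1)), (0.3628, 0) are collinear:
h(x_1) = 0.1648 · (0.4000 − 0.3628) / (0.3000 − 0.3628) = 0.1648 · (0.037200)/(-0.062800) = -0.097620

-0.0976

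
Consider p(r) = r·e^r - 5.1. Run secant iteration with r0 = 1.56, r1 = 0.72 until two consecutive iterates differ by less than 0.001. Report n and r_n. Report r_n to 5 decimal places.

p(1.56) = 2.3237611, p(0.72) = -3.6208081
r2 = 0.7200000 − (-3.6208081)·(-0.8400000)/(-5.9445692) = 1.2316399;  |Δ| = 0.5116399
p(1.2316399) = -0.8793615
r3 = 1.2316399 − (-0.8793615)·(0.5116399)/(2.7414466) = 1.3957563;  |Δ| = 0.1641164
p(1.3957563) = 0.5361023
r4 = 1.3957563 − 0.5361023·(0.1641164)/(1.4154638) = 1.3335978;  |Δ| = 0.0621586
p(1.3335978) = -0.0394351
r5 = 1.3335978 − (-0.0394351)·(-0.0621586)/(-0.5755374) = 1.3378568;  |Δ| = 0.0042590
p(1.3378568) = -0.0016055
r6 = 1.3378568 − (-0.0016055)·(0.0042590)/(0.0378296) = 1.3380375;  |Δ| = 0.0001808
|r6 − r5| = 0.0001808 < 0.001

n = 6, r_n = 1.33804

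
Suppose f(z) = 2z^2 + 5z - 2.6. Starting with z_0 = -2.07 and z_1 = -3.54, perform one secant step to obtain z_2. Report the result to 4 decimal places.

-2.7742

f(-2.07) = -4.380200, f(-3.54) = 4.763200
z_2 = -3.540000 − 4.763200·(-3.540000 − (-2.070000)) / (4.763200 − (-4.380200)) = -3.540000 − (-7.001904)/(9.143400) = -2.774212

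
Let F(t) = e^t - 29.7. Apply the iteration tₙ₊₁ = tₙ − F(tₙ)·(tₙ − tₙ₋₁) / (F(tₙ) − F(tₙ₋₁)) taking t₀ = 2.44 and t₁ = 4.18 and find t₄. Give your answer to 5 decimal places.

3.41674

F(2.44) = -18.2269593, F(4.18) = 35.6658532
t₂ = 4.1800000 − 35.6658532·(4.1800000 − 2.4400000) / (35.6658532 − (-18.2269593)) = 4.1800000 − (62.0585846)/(53.8928125) = 3.0284812
F(3.0284812) = -9.0341777
t₃ = 3.0284812 − (-9.0341777)·(3.0284812 − 4.1800000) / (-9.0341777 − 35.6658532) = 3.0284812 − (10.4030251)/(-44.7000309) = 3.2612109
F(3.2612109) = -3.6188991
t₄ = 3.2612109 − (-3.6188991)·(3.2612109 − 3.0284812) / (-3.6188991 − (-9.0341777)) = 3.2612109 − (-0.8422253)/(5.4152785) = 3.4167386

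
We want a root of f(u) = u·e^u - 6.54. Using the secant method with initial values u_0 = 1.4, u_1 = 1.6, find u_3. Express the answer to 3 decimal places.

1.483

f(1.4) = -0.86272, f(1.6) = 1.38485
u_2 = 1.60000 − 1.38485·(1.60000 − 1.40000) / (1.38485 − (-0.86272)) = 1.60000 − (0.27697)/(2.24757) = 1.47677
f(1.47677) = -0.07356
u_3 = 1.47677 − (-0.07356)·(1.47677 − 1.60000) / (-0.07356 − 1.38485) = 1.47677 − (0.00906)/(-1.45841) = 1.48298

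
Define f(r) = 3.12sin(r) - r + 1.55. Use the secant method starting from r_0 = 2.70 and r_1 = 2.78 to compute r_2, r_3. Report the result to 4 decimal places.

2.7474, 2.7476

f(2.70) = 0.183425, f(2.78) = -0.126255
r_2 = 2.780000 − (-0.126255)·(2.780000 − 2.700000) / (-0.126255 − 0.183425) = 2.780000 − (-0.010100)/(-0.309680) = 2.747384
f(2.747384) = 0.000937
r_3 = 2.747384 − 0.000937·(2.747384 − 2.780000) / (0.000937 − (-0.126255)) = 2.747384 − (-0.000031)/(0.127192) = 2.747625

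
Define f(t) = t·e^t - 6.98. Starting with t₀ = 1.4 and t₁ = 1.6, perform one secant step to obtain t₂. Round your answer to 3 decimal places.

1.516

f(1.4) = -1.30272, f(1.6) = 0.94485
t₂ = 1.60000 − 0.94485·(1.60000 − 1.40000) / (0.94485 − (-1.30272)) = 1.60000 − (0.18897)/(2.24757) = 1.51592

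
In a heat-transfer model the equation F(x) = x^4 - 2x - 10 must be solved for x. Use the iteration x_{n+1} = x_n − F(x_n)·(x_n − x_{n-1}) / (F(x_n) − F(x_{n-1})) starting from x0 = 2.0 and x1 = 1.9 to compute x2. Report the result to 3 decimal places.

F(2.0) = 2.00000, F(1.9) = -0.76790
x2 = 1.90000 − (-0.76790)·(1.90000 − 2.00000) / (-0.76790 − 2.00000) = 1.90000 − (0.07679)/(-2.76790) = 1.92774

1.928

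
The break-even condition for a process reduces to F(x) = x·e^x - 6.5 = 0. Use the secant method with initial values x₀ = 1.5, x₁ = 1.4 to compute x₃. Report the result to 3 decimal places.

1.480

F(1.5) = 0.22253, F(1.4) = -0.82272
x₂ = 1.40000 − (-0.82272)·(1.40000 − 1.50000) / (-0.82272 − 0.22253) = 1.40000 − (0.08227)/(-1.04525) = 1.47871
F(1.47871) = -0.01248
x₃ = 1.47871 − (-0.01248)·(1.47871 − 1.40000) / (-0.01248 − (-0.82272)) = 1.47871 − (-0.00098)/(0.81024) = 1.47992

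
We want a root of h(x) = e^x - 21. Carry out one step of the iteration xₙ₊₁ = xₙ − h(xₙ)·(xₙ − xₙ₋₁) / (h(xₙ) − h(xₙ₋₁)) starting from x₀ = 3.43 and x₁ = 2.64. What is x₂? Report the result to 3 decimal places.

2.967

h(3.43) = 9.87664, h(2.64) = -6.98680
x₂ = 2.64000 − (-6.98680)·(2.64000 − 3.43000) / (-6.98680 − 9.87664) = 2.64000 − (5.51957)/(-16.86344) = 2.96731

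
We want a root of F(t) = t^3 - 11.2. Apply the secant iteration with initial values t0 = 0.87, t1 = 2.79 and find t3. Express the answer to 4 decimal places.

F(0.87) = -10.541497, F(2.79) = 10.517639
t2 = 2.790000 − 10.517639·(2.790000 − 0.870000) / (10.517639 − (-10.541497)) = 2.790000 − (20.193867)/(21.059136) = 1.831088
F(1.831088) = -5.060580
t3 = 1.831088 − (-5.060580)·(1.831088 − 2.790000) / (-5.060580 − 10.517639) = 1.831088 − (4.852653)/(-15.578219) = 2.142590

2.1426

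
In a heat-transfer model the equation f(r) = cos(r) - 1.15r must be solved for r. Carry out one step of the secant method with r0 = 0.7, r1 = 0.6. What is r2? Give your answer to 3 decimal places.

f(0.7) = -0.04016, f(0.6) = 0.13534
r2 = 0.60000 − 0.13534·(0.60000 − 0.70000) / (0.13534 − (-0.04016)) = 0.60000 − (-0.01353)/(0.17549) = 0.67712

0.677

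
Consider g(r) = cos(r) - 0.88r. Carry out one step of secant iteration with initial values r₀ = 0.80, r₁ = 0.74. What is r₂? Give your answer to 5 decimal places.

g(0.80) = -0.0072933, g(0.74) = 0.0872686
r₂ = 0.7400000 − 0.0872686·(0.7400000 − 0.8000000) / (0.0872686 − (-0.0072933)) = 0.7400000 − (-0.0052361)/(0.0945618) = 0.7953724

0.79537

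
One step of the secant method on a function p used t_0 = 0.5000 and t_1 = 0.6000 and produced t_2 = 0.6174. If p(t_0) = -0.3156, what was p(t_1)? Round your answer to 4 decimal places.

-0.0468

The secant line through (0.5000, -0.3156) and (0.6000, p(t_1)) crosses zero at t_2 = 0.6174.
So (0.5000, -0.3156), (0.6000, p(t_1)), (0.6174, 0) are collinear:
p(t_1) = -0.3156 · (0.6000 − 0.6174) / (0.5000 − 0.6174) = -0.3156 · (-0.017400)/(-0.117400) = -0.046775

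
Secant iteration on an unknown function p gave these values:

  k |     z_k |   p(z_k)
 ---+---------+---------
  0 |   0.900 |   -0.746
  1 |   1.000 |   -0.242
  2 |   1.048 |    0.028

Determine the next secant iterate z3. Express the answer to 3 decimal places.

1.043

z3 = 1.048 − 0.028·(1.048 − 1.000) / (0.028 − (-0.242))
   = 1.048 − (0.00134)/(0.27000) = 1.04302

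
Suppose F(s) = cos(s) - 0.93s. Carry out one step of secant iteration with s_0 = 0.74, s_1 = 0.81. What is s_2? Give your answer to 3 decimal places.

0.771

F(0.74) = 0.05027, F(0.81) = -0.06380
s_2 = 0.81000 − (-0.06380)·(0.81000 − 0.74000) / (-0.06380 − 0.05027) = 0.81000 − (-0.00447)/(-0.11407) = 0.77085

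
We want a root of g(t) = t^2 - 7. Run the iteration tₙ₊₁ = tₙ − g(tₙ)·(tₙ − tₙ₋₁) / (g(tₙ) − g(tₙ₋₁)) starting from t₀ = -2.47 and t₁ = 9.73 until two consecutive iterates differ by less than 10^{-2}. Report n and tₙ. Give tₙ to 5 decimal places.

n = 6, tₙ = -2.64573

g(-2.47) = -0.8991000, g(9.73) = 87.6729000
t₂ = 9.7300000 − 87.6729000·(12.2000000)/(88.5720000) = -2.3461570;  |Δ| = 12.0761570
g(-2.3461570) = -1.4955472
t₃ = -2.3461570 − (-1.4955472)·(-12.0761570)/(-89.1684472) = -2.1436138;  |Δ| = 0.2025432
g(-2.1436138) = -2.4049198
t₄ = -2.1436138 − (-2.4049198)·(0.2025432)/(-0.9093726) = -2.6792580;  |Δ| = 0.5356442
g(-2.6792580) = 0.1784236
t₅ = -2.6792580 − 0.1784236·(-0.5356442)/(2.5833434) = -2.6422627;  |Δ| = 0.0369953
g(-2.6422627) = -0.0184477
t₆ = -2.6422627 − (-0.0184477)·(0.0369953)/(-0.1968713) = -2.6457293;  |Δ| = 0.0034666
|t₆ − t₅| = 0.0034666 < 10^{-2}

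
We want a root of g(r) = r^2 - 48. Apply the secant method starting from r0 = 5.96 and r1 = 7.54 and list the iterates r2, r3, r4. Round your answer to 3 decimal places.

6.884, 6.926, 6.928

g(5.96) = -12.47840, g(7.54) = 8.85160
r2 = 7.54000 − 8.85160·(7.54000 − 5.96000) / (8.85160 − (-12.47840)) = 7.54000 − (13.98553)/(21.33000) = 6.88433
g(6.88433) = -0.60606
r3 = 6.88433 − (-0.60606)·(6.88433 − 7.54000) / (-0.60606 − 8.85160) = 6.88433 − (0.39738)/(-9.45766) = 6.92634
g(6.92634) = -0.02578
r4 = 6.92634 − (-0.02578)·(6.92634 − 6.88433) / (-0.02578 − (-0.60606)) = 6.92634 − (-0.00108)/(0.58027) = 6.92821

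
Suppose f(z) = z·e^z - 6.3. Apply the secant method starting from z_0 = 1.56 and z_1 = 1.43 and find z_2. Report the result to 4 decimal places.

f(1.56) = 1.123761, f(1.43) = -0.324460
z_2 = 1.430000 − (-0.324460)·(1.430000 − 1.560000) / (-0.324460 − 1.123761) = 1.430000 − (0.042180)/(-1.448221) = 1.459125

1.4591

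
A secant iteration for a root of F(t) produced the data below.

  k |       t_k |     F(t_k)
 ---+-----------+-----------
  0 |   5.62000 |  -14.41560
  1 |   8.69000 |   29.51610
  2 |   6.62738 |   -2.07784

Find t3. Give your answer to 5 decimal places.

t3 = 6.62738 − (-2.07784)·(6.62738 − 8.69000) / (-2.07784 − 29.51610)
   = 6.62738 − (4.2857943)/(-31.5939400) = 6.7630324

6.76303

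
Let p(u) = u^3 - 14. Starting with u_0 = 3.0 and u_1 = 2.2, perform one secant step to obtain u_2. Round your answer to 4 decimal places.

2.3640

p(3.0) = 13.000000, p(2.2) = -3.352000
u_2 = 2.200000 − (-3.352000)·(2.200000 − 3.000000) / (-3.352000 − 13.000000) = 2.200000 − (2.681600)/(-16.352000) = 2.363992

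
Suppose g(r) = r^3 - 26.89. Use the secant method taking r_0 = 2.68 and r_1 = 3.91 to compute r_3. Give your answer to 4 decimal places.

2.9745

g(2.68) = -7.641168, g(3.91) = 32.886471
r_2 = 3.910000 − 32.886471·(3.910000 − 2.680000) / (32.886471 − (-7.641168)) = 3.910000 − (40.450359)/(40.527639) = 2.911907
g(2.911907) = -2.199355
r_3 = 2.911907 − (-2.199355)·(2.911907 − 3.910000) / (-2.199355 − 32.886471) = 2.911907 − (2.195162)/(-35.085826) = 2.974472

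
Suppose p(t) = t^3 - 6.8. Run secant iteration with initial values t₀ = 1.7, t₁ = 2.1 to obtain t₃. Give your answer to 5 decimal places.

p(1.7) = -1.8870000, p(2.1) = 2.4610000
t₂ = 2.1000000 − 2.4610000·(2.1000000 − 1.7000000) / (2.4610000 − (-1.8870000)) = 2.1000000 − (0.9844000)/(4.3480000) = 1.8735971
p(1.8735971) = -0.2229887
t₃ = 1.8735971 − (-0.2229887)·(1.8735971 − 2.1000000) / (-0.2229887 − 2.4610000) = 1.8735971 − (0.0504853)/(-2.6839887) = 1.8924069

1.89241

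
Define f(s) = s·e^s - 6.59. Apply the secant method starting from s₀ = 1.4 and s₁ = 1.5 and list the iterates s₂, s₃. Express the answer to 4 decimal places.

f(1.4) = -0.912720, f(1.5) = 0.132534
s₂ = 1.500000 − 0.132534·(1.500000 − 1.400000) / (0.132534 − (-0.912720)) = 1.500000 − (0.013253)/(1.045254) = 1.487320
f(1.487320) = -0.008277
s₃ = 1.487320 − (-0.008277)·(1.487320 − 1.500000) / (-0.008277 − 0.132534) = 1.487320 − (0.000105)/(-0.140811) = 1.488066

1.4873, 1.4881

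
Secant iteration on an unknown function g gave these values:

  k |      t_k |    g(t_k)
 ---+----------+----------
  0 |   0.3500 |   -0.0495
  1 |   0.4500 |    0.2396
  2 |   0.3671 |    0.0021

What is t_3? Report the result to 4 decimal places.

t_3 = 0.3671 − 0.0021·(0.3671 − 0.4500) / (0.0021 − 0.2396)
   = 0.3671 − (-0.000174)/(-0.237500) = 0.366367

0.3664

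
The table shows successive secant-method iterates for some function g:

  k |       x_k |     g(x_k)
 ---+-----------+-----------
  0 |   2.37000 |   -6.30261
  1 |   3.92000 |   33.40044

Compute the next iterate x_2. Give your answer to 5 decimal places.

x_2 = 3.92000 − 33.40044·(3.92000 − 2.37000) / (33.40044 − (-6.30261))
   = 3.92000 − (51.7706820)/(39.7030500) = 2.6160528

2.61605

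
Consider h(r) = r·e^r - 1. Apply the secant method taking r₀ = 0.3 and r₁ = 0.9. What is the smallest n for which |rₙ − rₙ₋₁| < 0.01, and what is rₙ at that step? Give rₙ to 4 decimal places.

h(0.3) = -0.595042, h(0.9) = 1.213643
r₂ = 0.900000 − 1.213643·(0.600000)/(1.808685) = 0.497395;  |Δ| = 0.402605
h(0.497395) = -0.182068
r₃ = 0.497395 − (-0.182068)·(-0.402605)/(-1.395711) = 0.549914;  |Δ| = 0.052519
h(0.549914) = -0.046942
r₄ = 0.549914 − (-0.046942)·(0.052519)/(0.135126) = 0.568159;  |Δ| = 0.018245
h(0.568159) = 0.002808
r₅ = 0.568159 − 0.002808·(0.018245)/(0.049750) = 0.567129;  |Δ| = 0.001030
|r₅ − r₄| = 0.001030 < 0.01

n = 5, rₙ = 0.5671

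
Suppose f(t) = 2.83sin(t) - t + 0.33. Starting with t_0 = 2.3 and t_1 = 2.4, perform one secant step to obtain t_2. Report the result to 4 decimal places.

2.3470

f(2.3) = 0.140346, f(2.4) = -0.158439
t_2 = 2.400000 − (-0.158439)·(2.400000 − 2.300000) / (-0.158439 − 0.140346) = 2.400000 − (-0.015844)/(-0.298785) = 2.346972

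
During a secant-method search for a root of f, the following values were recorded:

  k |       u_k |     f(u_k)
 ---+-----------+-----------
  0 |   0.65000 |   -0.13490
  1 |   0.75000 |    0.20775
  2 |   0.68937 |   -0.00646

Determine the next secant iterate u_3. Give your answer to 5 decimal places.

u_3 = 0.68937 − (-0.00646)·(0.68937 − 0.75000) / (-0.00646 − 0.20775)
   = 0.68937 − (0.0003917)/(-0.2142100) = 0.6911984

0.69120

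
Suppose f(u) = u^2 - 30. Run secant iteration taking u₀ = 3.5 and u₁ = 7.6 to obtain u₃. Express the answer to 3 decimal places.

5.414

f(3.5) = -17.75000, f(7.6) = 27.76000
u₂ = 7.60000 − 27.76000·(7.60000 − 3.50000) / (27.76000 − (-17.75000)) = 7.60000 − (113.81600)/(45.51000) = 5.09910
f(5.09910) = -3.99919
u₃ = 5.09910 − (-3.99919)·(5.09910 − 7.60000) / (-3.99919 − 27.76000) = 5.09910 − (10.00157)/(-31.75919) = 5.41402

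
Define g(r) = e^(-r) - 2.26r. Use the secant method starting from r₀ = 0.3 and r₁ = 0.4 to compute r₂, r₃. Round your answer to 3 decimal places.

g(0.3) = 0.06282, g(0.4) = -0.23368
r₂ = 0.40000 − (-0.23368)·(0.40000 − 0.30000) / (-0.23368 − 0.06282) = 0.40000 − (-0.02337)/(-0.29650) = 0.32119
g(0.32119) = -0.00059
r₃ = 0.32119 − (-0.00059)·(0.32119 − 0.40000) / (-0.00059 − (-0.23368)) = 0.32119 − (0.00005)/(0.23309) = 0.32099

0.321, 0.321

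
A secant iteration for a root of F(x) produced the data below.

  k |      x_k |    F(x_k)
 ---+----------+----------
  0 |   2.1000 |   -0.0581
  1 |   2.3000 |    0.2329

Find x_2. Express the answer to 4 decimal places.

x_2 = 2.3000 − 0.2329·(2.3000 − 2.1000) / (0.2329 − (-0.0581))
   = 2.3000 − (0.046580)/(0.291000) = 2.139931

2.1399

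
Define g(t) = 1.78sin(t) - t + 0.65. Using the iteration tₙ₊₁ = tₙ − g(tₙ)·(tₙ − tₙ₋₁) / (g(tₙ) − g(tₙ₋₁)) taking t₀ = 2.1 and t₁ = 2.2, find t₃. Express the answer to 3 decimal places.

g(2.1) = 0.08651, g(2.2) = -0.11088
t₂ = 2.20000 − (-0.11088)·(2.20000 − 2.10000) / (-0.11088 − 0.08651) = 2.20000 − (-0.01109)/(-0.19739) = 2.14383
g(2.14383) = 0.00184
t₃ = 2.14383 − 0.00184·(2.14383 − 2.20000) / (0.00184 − (-0.11088)) = 2.14383 − (-0.00010)/(0.11271) = 2.14474

2.145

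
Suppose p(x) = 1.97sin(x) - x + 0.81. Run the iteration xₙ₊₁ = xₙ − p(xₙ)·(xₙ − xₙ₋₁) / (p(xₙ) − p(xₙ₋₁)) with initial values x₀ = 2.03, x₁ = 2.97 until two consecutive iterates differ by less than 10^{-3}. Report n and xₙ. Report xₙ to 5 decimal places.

p(2.03) = 0.5459193, p(2.97) = -1.8236189
x₂ = 2.9700000 − (-1.8236189)·(0.9400000)/(-2.3695382) = 2.2465672;  |Δ| = 0.7234328
p(2.2465672) = 0.1004762
x₃ = 2.2465672 − 0.1004762·(-0.7234328)/(1.9240950) = 2.2843448;  |Δ| = 0.0377776
p(2.2843448) = 0.0150621
x₄ = 2.2843448 − 0.0150621·(0.0377776)/(-0.0854141) = 2.2910066;  |Δ| = 0.0066618
p(2.2910066) = -0.0002224
x₅ = 2.2910066 − (-0.0002224)·(0.0066618)/(-0.0152845) = 2.2909096;  |Δ| = 0.0000969
|x₅ − x₄| = 0.0000969 < 10^{-3}

n = 5, xₙ = 2.29091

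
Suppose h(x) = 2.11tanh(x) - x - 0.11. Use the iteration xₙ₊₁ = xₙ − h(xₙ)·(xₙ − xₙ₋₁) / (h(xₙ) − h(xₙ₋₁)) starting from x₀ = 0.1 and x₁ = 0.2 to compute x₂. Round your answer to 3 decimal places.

h(0.1) = 0.00030, h(0.2) = 0.10646
x₂ = 0.20000 − 0.10646·(0.20000 − 0.10000) / (0.10646 − 0.00030) = 0.20000 − (0.01065)/(0.10616) = 0.09972

0.100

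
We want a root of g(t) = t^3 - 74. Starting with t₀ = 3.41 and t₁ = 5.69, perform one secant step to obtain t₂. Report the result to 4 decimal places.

g(3.41) = -34.348179, g(5.69) = 110.220009
t₂ = 5.690000 − 110.220009·(5.690000 − 3.410000) / (110.220009 − (-34.348179)) = 5.690000 − (251.301621)/(144.568188) = 3.951709

3.9517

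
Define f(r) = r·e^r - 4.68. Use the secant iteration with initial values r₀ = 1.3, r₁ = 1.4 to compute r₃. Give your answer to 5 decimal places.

1.28931

f(1.3) = 0.0900857, f(1.4) = 0.9972800
r₂ = 1.4000000 − 0.9972800·(1.4000000 − 1.3000000) / (0.9972800 − 0.0900857) = 1.4000000 − (0.0997280)/(0.9071943) = 1.2900699
f(1.2900699) = 0.0068759
r₃ = 1.2900699 − 0.0068759·(1.2900699 − 1.4000000) / (0.0068759 − 0.9972800) = 1.2900699 − (-0.0007559)/(-0.9904041) = 1.2893067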